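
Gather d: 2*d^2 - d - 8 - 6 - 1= 2*d^2 - d - 15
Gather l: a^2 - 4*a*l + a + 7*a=a^2 - 4*a*l + 8*a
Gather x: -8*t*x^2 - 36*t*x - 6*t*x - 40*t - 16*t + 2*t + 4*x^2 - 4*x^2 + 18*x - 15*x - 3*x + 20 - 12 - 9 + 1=-8*t*x^2 - 42*t*x - 54*t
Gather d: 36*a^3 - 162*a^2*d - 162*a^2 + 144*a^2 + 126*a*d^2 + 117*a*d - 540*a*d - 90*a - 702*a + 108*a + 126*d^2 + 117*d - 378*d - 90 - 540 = 36*a^3 - 18*a^2 - 684*a + d^2*(126*a + 126) + d*(-162*a^2 - 423*a - 261) - 630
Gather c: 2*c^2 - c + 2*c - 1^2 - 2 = 2*c^2 + c - 3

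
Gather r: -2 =-2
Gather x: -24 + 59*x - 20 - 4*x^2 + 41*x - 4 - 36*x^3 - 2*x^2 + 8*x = -36*x^3 - 6*x^2 + 108*x - 48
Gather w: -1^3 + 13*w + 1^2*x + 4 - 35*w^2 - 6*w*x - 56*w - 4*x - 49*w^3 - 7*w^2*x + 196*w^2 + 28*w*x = -49*w^3 + w^2*(161 - 7*x) + w*(22*x - 43) - 3*x + 3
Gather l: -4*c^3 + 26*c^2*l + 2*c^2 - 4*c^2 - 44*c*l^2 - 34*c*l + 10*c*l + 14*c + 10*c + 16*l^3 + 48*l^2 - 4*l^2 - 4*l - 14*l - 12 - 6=-4*c^3 - 2*c^2 + 24*c + 16*l^3 + l^2*(44 - 44*c) + l*(26*c^2 - 24*c - 18) - 18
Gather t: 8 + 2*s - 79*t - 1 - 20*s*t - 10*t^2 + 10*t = 2*s - 10*t^2 + t*(-20*s - 69) + 7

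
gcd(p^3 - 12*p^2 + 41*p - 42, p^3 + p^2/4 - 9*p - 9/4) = p - 3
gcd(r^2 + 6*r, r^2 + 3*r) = r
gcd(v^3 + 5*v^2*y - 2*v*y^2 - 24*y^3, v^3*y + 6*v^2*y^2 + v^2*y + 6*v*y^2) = 1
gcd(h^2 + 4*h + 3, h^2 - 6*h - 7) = h + 1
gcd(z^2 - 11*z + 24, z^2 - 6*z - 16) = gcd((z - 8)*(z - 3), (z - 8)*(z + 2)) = z - 8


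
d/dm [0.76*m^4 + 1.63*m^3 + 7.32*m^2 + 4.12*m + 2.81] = 3.04*m^3 + 4.89*m^2 + 14.64*m + 4.12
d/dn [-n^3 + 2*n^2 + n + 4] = -3*n^2 + 4*n + 1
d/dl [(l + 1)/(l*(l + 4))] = (-l^2 - 2*l - 4)/(l^2*(l^2 + 8*l + 16))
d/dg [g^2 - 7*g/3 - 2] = 2*g - 7/3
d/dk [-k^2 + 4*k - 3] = 4 - 2*k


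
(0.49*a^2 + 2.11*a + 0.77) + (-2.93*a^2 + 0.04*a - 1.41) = -2.44*a^2 + 2.15*a - 0.64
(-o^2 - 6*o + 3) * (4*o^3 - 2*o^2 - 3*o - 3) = -4*o^5 - 22*o^4 + 27*o^3 + 15*o^2 + 9*o - 9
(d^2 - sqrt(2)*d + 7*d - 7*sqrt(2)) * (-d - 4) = -d^3 - 11*d^2 + sqrt(2)*d^2 - 28*d + 11*sqrt(2)*d + 28*sqrt(2)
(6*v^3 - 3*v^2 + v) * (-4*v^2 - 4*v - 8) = -24*v^5 - 12*v^4 - 40*v^3 + 20*v^2 - 8*v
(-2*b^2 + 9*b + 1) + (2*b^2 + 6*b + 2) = 15*b + 3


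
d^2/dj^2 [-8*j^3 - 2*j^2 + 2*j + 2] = -48*j - 4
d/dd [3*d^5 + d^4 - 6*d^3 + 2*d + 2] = 15*d^4 + 4*d^3 - 18*d^2 + 2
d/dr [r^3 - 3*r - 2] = 3*r^2 - 3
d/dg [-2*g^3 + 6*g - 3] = 6 - 6*g^2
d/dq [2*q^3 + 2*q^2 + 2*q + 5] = 6*q^2 + 4*q + 2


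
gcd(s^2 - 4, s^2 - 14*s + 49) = 1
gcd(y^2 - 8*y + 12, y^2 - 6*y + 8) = y - 2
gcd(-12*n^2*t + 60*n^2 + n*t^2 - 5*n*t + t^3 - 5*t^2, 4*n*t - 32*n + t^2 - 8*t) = 4*n + t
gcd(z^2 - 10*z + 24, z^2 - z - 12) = z - 4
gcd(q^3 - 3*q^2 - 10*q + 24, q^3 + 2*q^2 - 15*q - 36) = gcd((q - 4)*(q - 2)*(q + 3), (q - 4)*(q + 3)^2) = q^2 - q - 12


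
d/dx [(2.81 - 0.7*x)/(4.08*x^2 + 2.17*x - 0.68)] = (2.856*x^2 - 22.9296*x - 5.6217)/(16.6464*x^4 + 17.7072*x^3 - 0.839900000000001*x^2 - 2.9512*x + 0.4624)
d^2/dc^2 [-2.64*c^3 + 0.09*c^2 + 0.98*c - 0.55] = 0.18 - 15.84*c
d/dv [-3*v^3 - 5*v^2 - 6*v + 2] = -9*v^2 - 10*v - 6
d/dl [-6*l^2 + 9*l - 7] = 9 - 12*l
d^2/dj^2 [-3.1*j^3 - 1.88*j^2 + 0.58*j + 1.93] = -18.6*j - 3.76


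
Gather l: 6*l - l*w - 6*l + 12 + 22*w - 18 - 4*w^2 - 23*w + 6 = -l*w - 4*w^2 - w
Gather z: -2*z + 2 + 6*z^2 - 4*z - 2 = 6*z^2 - 6*z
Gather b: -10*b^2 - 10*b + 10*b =-10*b^2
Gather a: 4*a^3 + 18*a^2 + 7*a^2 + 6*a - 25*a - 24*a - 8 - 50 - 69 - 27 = 4*a^3 + 25*a^2 - 43*a - 154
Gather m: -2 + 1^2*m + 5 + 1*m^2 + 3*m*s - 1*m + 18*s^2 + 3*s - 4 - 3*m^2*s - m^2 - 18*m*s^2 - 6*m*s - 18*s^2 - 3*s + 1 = -3*m^2*s + m*(-18*s^2 - 3*s)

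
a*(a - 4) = a^2 - 4*a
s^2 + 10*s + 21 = (s + 3)*(s + 7)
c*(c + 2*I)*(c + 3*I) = c^3 + 5*I*c^2 - 6*c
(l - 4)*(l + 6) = l^2 + 2*l - 24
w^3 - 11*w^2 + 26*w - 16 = (w - 8)*(w - 2)*(w - 1)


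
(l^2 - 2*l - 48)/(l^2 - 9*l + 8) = (l + 6)/(l - 1)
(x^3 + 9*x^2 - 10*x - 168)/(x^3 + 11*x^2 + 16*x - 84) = (x - 4)/(x - 2)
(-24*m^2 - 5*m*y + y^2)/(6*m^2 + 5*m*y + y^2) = (-8*m + y)/(2*m + y)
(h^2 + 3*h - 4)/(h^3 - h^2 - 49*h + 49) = (h + 4)/(h^2 - 49)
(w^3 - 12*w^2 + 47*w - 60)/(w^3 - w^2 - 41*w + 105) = (w - 4)/(w + 7)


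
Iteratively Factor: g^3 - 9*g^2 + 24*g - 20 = (g - 2)*(g^2 - 7*g + 10) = (g - 5)*(g - 2)*(g - 2)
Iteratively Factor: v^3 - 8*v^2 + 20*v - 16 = (v - 2)*(v^2 - 6*v + 8) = (v - 4)*(v - 2)*(v - 2)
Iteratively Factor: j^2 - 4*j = (j - 4)*(j)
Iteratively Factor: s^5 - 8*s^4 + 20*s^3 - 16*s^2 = (s - 4)*(s^4 - 4*s^3 + 4*s^2) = (s - 4)*(s - 2)*(s^3 - 2*s^2) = (s - 4)*(s - 2)^2*(s^2) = s*(s - 4)*(s - 2)^2*(s)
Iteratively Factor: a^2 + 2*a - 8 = (a - 2)*(a + 4)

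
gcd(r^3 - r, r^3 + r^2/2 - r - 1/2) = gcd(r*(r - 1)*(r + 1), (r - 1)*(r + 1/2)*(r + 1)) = r^2 - 1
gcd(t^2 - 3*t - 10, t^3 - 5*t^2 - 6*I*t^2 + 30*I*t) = t - 5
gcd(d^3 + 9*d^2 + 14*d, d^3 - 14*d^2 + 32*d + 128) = d + 2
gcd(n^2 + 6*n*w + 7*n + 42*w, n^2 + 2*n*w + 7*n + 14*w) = n + 7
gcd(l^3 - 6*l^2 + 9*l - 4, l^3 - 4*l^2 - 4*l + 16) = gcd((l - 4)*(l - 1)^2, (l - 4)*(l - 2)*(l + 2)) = l - 4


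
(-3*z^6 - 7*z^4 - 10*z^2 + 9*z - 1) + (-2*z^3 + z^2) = -3*z^6 - 7*z^4 - 2*z^3 - 9*z^2 + 9*z - 1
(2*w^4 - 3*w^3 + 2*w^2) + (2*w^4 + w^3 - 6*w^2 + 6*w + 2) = 4*w^4 - 2*w^3 - 4*w^2 + 6*w + 2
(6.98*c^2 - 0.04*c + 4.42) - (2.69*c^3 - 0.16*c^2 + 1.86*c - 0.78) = -2.69*c^3 + 7.14*c^2 - 1.9*c + 5.2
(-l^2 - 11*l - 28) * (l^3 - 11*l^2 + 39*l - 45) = -l^5 + 54*l^3 - 76*l^2 - 597*l + 1260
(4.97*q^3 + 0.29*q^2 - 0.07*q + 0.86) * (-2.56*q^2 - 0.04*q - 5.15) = -12.7232*q^5 - 0.9412*q^4 - 25.4279*q^3 - 3.6923*q^2 + 0.3261*q - 4.429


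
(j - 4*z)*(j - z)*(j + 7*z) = j^3 + 2*j^2*z - 31*j*z^2 + 28*z^3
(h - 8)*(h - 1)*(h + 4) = h^3 - 5*h^2 - 28*h + 32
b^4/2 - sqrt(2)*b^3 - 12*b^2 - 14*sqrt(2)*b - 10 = (b/2 + sqrt(2)/2)*(b - 5*sqrt(2))*(b + sqrt(2))^2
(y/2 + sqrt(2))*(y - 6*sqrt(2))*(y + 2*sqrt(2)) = y^3/2 - sqrt(2)*y^2 - 20*y - 24*sqrt(2)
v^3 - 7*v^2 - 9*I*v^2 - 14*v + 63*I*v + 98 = (v - 7)*(v - 7*I)*(v - 2*I)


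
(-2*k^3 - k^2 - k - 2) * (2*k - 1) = -4*k^4 - k^2 - 3*k + 2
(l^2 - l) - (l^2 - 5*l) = 4*l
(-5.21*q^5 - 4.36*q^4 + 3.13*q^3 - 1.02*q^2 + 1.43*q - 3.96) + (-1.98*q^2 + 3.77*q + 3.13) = -5.21*q^5 - 4.36*q^4 + 3.13*q^3 - 3.0*q^2 + 5.2*q - 0.83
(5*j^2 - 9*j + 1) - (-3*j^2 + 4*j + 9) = 8*j^2 - 13*j - 8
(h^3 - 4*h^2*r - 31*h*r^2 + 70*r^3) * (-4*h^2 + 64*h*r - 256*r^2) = -4*h^5 + 80*h^4*r - 388*h^3*r^2 - 1240*h^2*r^3 + 12416*h*r^4 - 17920*r^5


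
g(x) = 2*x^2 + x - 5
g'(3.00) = 13.00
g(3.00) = 16.00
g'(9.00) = 37.00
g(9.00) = 166.00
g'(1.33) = 6.32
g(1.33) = -0.13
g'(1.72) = 7.88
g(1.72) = 2.64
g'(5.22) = 21.88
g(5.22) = 54.72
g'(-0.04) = 0.84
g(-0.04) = -5.04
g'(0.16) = 1.64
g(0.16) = -4.79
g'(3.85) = 16.40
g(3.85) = 28.50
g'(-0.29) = -0.16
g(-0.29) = -5.12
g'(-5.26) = -20.04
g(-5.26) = 45.08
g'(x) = 4*x + 1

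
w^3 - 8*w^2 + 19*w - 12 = (w - 4)*(w - 3)*(w - 1)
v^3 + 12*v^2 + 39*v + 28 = (v + 1)*(v + 4)*(v + 7)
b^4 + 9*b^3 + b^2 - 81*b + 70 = (b - 2)*(b - 1)*(b + 5)*(b + 7)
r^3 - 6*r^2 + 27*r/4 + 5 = (r - 4)*(r - 5/2)*(r + 1/2)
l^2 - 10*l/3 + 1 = (l - 3)*(l - 1/3)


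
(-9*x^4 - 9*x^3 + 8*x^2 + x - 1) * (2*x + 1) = -18*x^5 - 27*x^4 + 7*x^3 + 10*x^2 - x - 1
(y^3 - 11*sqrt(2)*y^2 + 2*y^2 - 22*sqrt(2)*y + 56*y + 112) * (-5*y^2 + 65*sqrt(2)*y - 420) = -5*y^5 - 10*y^4 + 120*sqrt(2)*y^4 - 2130*y^3 + 240*sqrt(2)*y^3 - 4260*y^2 + 8260*sqrt(2)*y^2 - 23520*y + 16520*sqrt(2)*y - 47040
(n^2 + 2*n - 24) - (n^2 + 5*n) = -3*n - 24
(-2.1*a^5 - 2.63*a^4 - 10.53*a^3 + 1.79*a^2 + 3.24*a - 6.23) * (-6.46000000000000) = 13.566*a^5 + 16.9898*a^4 + 68.0238*a^3 - 11.5634*a^2 - 20.9304*a + 40.2458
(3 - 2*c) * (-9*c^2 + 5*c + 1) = 18*c^3 - 37*c^2 + 13*c + 3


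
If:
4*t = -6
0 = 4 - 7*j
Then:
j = 4/7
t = -3/2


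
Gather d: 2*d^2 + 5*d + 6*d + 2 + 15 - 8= 2*d^2 + 11*d + 9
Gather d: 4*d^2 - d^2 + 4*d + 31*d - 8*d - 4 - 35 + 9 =3*d^2 + 27*d - 30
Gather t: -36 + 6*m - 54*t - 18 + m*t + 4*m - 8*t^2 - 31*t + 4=10*m - 8*t^2 + t*(m - 85) - 50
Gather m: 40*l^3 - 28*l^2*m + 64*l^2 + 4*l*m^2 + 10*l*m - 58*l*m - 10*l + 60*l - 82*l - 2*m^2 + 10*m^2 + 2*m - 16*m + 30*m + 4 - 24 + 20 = 40*l^3 + 64*l^2 - 32*l + m^2*(4*l + 8) + m*(-28*l^2 - 48*l + 16)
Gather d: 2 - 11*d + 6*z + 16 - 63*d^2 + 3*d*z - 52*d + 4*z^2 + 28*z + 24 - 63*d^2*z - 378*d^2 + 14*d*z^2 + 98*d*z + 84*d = d^2*(-63*z - 441) + d*(14*z^2 + 101*z + 21) + 4*z^2 + 34*z + 42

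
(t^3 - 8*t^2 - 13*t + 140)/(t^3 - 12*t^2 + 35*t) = (t + 4)/t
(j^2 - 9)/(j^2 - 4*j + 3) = (j + 3)/(j - 1)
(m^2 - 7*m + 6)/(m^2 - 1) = (m - 6)/(m + 1)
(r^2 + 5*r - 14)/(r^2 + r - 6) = (r + 7)/(r + 3)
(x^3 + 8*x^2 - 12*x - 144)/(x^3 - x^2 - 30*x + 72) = (x + 6)/(x - 3)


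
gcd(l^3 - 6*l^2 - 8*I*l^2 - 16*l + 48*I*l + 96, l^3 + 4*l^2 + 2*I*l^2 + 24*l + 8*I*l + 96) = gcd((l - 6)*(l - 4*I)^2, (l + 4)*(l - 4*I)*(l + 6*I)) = l - 4*I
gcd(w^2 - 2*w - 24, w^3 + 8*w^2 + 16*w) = w + 4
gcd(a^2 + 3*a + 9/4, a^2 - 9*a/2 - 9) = a + 3/2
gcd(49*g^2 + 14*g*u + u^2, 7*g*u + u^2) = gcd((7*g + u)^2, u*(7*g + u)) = 7*g + u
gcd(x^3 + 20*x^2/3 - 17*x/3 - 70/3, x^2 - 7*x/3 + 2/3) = x - 2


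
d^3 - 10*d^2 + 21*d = d*(d - 7)*(d - 3)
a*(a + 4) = a^2 + 4*a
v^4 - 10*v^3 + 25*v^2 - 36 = (v - 6)*(v - 3)*(v - 2)*(v + 1)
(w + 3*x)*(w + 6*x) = w^2 + 9*w*x + 18*x^2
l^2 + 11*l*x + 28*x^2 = (l + 4*x)*(l + 7*x)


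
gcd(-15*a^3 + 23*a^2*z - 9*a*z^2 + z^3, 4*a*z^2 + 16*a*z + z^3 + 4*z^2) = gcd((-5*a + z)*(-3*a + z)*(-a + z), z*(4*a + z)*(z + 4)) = 1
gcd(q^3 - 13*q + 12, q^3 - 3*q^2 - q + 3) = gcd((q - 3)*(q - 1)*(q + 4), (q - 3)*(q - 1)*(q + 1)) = q^2 - 4*q + 3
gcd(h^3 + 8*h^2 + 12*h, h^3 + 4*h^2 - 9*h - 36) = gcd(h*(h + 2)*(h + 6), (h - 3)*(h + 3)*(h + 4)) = 1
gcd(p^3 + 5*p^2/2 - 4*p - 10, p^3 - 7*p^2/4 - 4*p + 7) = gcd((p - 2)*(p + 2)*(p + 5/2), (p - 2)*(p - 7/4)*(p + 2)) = p^2 - 4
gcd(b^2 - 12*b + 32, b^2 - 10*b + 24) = b - 4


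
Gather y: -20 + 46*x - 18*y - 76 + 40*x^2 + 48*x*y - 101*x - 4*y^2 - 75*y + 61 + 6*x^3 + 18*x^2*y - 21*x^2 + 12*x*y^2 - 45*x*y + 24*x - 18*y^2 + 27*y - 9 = 6*x^3 + 19*x^2 - 31*x + y^2*(12*x - 22) + y*(18*x^2 + 3*x - 66) - 44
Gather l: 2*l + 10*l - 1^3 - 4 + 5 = 12*l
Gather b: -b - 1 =-b - 1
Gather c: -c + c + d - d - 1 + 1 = 0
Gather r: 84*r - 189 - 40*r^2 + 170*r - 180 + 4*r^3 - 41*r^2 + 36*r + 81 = 4*r^3 - 81*r^2 + 290*r - 288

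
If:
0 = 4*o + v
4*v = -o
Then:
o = 0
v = 0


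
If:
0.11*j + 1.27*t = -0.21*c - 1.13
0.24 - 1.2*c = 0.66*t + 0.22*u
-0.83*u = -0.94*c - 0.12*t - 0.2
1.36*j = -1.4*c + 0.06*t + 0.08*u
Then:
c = 0.57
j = -0.59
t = -0.93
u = 0.76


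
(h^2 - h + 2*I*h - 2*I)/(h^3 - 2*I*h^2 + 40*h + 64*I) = (h - 1)/(h^2 - 4*I*h + 32)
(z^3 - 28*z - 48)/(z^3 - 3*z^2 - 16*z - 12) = (z + 4)/(z + 1)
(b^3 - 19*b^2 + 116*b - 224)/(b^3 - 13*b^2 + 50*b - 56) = (b - 8)/(b - 2)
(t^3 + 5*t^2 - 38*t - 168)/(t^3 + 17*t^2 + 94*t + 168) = (t - 6)/(t + 6)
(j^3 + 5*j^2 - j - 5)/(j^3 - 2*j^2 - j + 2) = (j + 5)/(j - 2)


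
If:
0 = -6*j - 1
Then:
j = -1/6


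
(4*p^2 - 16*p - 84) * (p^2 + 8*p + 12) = 4*p^4 + 16*p^3 - 164*p^2 - 864*p - 1008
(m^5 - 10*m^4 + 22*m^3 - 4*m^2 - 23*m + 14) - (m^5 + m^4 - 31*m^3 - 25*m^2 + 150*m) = -11*m^4 + 53*m^3 + 21*m^2 - 173*m + 14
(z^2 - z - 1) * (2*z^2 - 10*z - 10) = 2*z^4 - 12*z^3 - 2*z^2 + 20*z + 10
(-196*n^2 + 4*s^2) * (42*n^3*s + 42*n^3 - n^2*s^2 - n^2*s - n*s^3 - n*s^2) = -8232*n^5*s - 8232*n^5 + 196*n^4*s^2 + 196*n^4*s + 364*n^3*s^3 + 364*n^3*s^2 - 4*n^2*s^4 - 4*n^2*s^3 - 4*n*s^5 - 4*n*s^4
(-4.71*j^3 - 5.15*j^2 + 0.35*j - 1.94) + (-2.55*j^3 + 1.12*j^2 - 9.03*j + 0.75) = -7.26*j^3 - 4.03*j^2 - 8.68*j - 1.19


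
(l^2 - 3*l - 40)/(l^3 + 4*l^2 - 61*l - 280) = 1/(l + 7)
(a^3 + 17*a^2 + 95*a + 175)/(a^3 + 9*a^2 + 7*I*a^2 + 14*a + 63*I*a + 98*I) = (a^2 + 10*a + 25)/(a^2 + a*(2 + 7*I) + 14*I)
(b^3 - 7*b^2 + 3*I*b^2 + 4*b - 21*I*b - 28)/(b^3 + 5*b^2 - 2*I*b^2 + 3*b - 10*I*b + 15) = (b^3 + b^2*(-7 + 3*I) + b*(4 - 21*I) - 28)/(b^3 + b^2*(5 - 2*I) + b*(3 - 10*I) + 15)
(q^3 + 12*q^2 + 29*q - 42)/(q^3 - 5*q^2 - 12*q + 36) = (q^3 + 12*q^2 + 29*q - 42)/(q^3 - 5*q^2 - 12*q + 36)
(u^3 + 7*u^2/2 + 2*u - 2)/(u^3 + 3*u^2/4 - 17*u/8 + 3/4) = 4*(u + 2)/(4*u - 3)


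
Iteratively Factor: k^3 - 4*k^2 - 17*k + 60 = (k - 5)*(k^2 + k - 12) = (k - 5)*(k + 4)*(k - 3)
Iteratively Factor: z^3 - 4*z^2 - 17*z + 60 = (z - 3)*(z^2 - z - 20) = (z - 5)*(z - 3)*(z + 4)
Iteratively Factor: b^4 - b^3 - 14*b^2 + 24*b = (b - 2)*(b^3 + b^2 - 12*b) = b*(b - 2)*(b^2 + b - 12) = b*(b - 2)*(b + 4)*(b - 3)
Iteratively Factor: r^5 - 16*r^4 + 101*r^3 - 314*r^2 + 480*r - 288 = (r - 2)*(r^4 - 14*r^3 + 73*r^2 - 168*r + 144) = (r - 3)*(r - 2)*(r^3 - 11*r^2 + 40*r - 48) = (r - 4)*(r - 3)*(r - 2)*(r^2 - 7*r + 12) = (r - 4)*(r - 3)^2*(r - 2)*(r - 4)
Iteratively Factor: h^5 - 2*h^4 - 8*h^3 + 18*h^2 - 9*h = (h)*(h^4 - 2*h^3 - 8*h^2 + 18*h - 9) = h*(h - 1)*(h^3 - h^2 - 9*h + 9) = h*(h - 1)*(h + 3)*(h^2 - 4*h + 3) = h*(h - 3)*(h - 1)*(h + 3)*(h - 1)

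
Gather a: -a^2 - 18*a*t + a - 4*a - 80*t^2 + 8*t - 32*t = -a^2 + a*(-18*t - 3) - 80*t^2 - 24*t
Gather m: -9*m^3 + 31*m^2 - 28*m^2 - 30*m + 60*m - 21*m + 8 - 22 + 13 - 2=-9*m^3 + 3*m^2 + 9*m - 3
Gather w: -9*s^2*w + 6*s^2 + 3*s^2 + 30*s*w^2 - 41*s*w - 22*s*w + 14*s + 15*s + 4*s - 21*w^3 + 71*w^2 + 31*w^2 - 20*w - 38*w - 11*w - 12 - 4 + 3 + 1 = 9*s^2 + 33*s - 21*w^3 + w^2*(30*s + 102) + w*(-9*s^2 - 63*s - 69) - 12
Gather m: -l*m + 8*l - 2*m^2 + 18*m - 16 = 8*l - 2*m^2 + m*(18 - l) - 16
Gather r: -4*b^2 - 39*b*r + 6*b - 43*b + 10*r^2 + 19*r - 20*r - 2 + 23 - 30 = -4*b^2 - 37*b + 10*r^2 + r*(-39*b - 1) - 9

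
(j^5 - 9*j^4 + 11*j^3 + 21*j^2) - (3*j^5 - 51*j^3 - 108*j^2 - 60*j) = -2*j^5 - 9*j^4 + 62*j^3 + 129*j^2 + 60*j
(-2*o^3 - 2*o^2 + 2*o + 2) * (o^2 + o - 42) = -2*o^5 - 4*o^4 + 84*o^3 + 88*o^2 - 82*o - 84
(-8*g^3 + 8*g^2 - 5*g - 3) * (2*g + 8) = -16*g^4 - 48*g^3 + 54*g^2 - 46*g - 24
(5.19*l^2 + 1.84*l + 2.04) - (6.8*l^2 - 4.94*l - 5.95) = -1.61*l^2 + 6.78*l + 7.99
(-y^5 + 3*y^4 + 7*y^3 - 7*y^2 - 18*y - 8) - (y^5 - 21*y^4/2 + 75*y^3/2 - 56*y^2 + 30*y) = -2*y^5 + 27*y^4/2 - 61*y^3/2 + 49*y^2 - 48*y - 8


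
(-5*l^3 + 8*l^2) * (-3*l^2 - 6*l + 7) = 15*l^5 + 6*l^4 - 83*l^3 + 56*l^2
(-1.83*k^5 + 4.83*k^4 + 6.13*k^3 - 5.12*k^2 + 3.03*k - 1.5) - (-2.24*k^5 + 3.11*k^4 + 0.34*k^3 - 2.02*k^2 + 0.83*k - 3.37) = 0.41*k^5 + 1.72*k^4 + 5.79*k^3 - 3.1*k^2 + 2.2*k + 1.87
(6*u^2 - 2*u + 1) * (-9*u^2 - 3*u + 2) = -54*u^4 + 9*u^2 - 7*u + 2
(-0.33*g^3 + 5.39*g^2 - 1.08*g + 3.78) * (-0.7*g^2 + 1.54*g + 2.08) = 0.231*g^5 - 4.2812*g^4 + 8.3702*g^3 + 6.902*g^2 + 3.5748*g + 7.8624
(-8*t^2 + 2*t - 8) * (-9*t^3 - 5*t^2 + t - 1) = 72*t^5 + 22*t^4 + 54*t^3 + 50*t^2 - 10*t + 8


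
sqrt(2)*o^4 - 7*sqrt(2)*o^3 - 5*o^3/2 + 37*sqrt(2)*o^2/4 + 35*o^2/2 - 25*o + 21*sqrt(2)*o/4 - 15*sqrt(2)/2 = (o - 5)*(o - 2)*(o - 3*sqrt(2)/2)*(sqrt(2)*o + 1/2)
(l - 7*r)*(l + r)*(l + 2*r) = l^3 - 4*l^2*r - 19*l*r^2 - 14*r^3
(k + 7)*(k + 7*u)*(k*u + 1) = k^3*u + 7*k^2*u^2 + 7*k^2*u + k^2 + 49*k*u^2 + 7*k*u + 7*k + 49*u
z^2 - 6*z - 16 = (z - 8)*(z + 2)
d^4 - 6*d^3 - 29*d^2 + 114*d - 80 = (d - 8)*(d - 2)*(d - 1)*(d + 5)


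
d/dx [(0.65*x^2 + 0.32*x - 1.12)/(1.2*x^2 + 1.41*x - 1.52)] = (0.5325*x^2 + 0.712*x + 1.0928)/(1.44*x^4 + 3.384*x^3 - 1.6599*x^2 - 4.2864*x + 2.3104)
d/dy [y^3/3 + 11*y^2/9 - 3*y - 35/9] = y^2 + 22*y/9 - 3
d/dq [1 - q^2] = -2*q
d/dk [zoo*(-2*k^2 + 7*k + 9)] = zoo*(k + 1)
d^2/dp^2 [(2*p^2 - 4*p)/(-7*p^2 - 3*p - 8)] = 28*(17*p^3 + 24*p^2 - 48*p - 16)/(343*p^6 + 441*p^5 + 1365*p^4 + 1035*p^3 + 1560*p^2 + 576*p + 512)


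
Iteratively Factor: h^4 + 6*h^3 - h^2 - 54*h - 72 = (h + 3)*(h^3 + 3*h^2 - 10*h - 24) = (h - 3)*(h + 3)*(h^2 + 6*h + 8) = (h - 3)*(h + 2)*(h + 3)*(h + 4)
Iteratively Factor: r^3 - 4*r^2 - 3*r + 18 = (r - 3)*(r^2 - r - 6) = (r - 3)^2*(r + 2)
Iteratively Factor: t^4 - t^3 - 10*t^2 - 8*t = (t + 2)*(t^3 - 3*t^2 - 4*t) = (t - 4)*(t + 2)*(t^2 + t) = (t - 4)*(t + 1)*(t + 2)*(t)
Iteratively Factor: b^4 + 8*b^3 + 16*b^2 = (b + 4)*(b^3 + 4*b^2) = (b + 4)^2*(b^2) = b*(b + 4)^2*(b)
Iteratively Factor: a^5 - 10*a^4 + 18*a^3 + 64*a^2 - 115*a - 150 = (a - 5)*(a^4 - 5*a^3 - 7*a^2 + 29*a + 30) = (a - 5)*(a + 2)*(a^3 - 7*a^2 + 7*a + 15) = (a - 5)*(a + 1)*(a + 2)*(a^2 - 8*a + 15) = (a - 5)^2*(a + 1)*(a + 2)*(a - 3)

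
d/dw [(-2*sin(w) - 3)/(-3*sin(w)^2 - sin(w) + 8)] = (-18*sin(w) + 3*cos(2*w) - 22)*cos(w)/(3*sin(w)^2 + sin(w) - 8)^2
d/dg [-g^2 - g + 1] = -2*g - 1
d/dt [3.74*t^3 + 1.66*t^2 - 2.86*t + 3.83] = 11.22*t^2 + 3.32*t - 2.86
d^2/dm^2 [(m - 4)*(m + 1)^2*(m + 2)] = 12*m^2 - 22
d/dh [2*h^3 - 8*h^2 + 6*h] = 6*h^2 - 16*h + 6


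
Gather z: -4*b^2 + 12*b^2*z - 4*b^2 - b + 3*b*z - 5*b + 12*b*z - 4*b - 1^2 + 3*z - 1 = -8*b^2 - 10*b + z*(12*b^2 + 15*b + 3) - 2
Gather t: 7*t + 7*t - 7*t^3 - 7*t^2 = -7*t^3 - 7*t^2 + 14*t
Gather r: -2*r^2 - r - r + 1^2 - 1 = -2*r^2 - 2*r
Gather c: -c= -c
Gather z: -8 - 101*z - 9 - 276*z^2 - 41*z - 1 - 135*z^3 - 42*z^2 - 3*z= -135*z^3 - 318*z^2 - 145*z - 18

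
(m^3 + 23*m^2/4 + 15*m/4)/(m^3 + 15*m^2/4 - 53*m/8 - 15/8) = 2*m*(4*m + 3)/(8*m^2 - 10*m - 3)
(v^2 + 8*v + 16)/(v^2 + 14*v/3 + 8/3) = 3*(v + 4)/(3*v + 2)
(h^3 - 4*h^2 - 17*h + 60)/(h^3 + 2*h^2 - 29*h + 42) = (h^2 - h - 20)/(h^2 + 5*h - 14)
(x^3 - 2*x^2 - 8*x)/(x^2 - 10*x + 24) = x*(x + 2)/(x - 6)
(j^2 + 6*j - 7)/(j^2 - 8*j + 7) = (j + 7)/(j - 7)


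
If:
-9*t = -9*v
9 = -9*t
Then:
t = -1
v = -1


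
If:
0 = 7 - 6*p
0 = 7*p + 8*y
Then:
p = 7/6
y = -49/48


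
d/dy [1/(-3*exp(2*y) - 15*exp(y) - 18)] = (2*exp(y) + 5)*exp(y)/(3*(exp(2*y) + 5*exp(y) + 6)^2)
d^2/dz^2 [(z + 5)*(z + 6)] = 2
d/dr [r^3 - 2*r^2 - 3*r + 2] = 3*r^2 - 4*r - 3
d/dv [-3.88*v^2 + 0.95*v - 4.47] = 0.95 - 7.76*v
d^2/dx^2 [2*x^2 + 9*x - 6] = 4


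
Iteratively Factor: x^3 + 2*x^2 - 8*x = (x)*(x^2 + 2*x - 8) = x*(x + 4)*(x - 2)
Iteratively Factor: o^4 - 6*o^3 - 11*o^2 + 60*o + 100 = (o + 2)*(o^3 - 8*o^2 + 5*o + 50) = (o - 5)*(o + 2)*(o^2 - 3*o - 10) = (o - 5)*(o + 2)^2*(o - 5)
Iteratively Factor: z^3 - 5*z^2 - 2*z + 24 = (z + 2)*(z^2 - 7*z + 12) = (z - 4)*(z + 2)*(z - 3)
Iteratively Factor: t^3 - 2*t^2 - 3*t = (t)*(t^2 - 2*t - 3) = t*(t - 3)*(t + 1)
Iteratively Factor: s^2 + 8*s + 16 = (s + 4)*(s + 4)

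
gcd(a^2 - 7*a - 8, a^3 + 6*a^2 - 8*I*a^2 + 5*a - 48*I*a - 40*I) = a + 1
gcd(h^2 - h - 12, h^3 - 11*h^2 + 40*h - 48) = h - 4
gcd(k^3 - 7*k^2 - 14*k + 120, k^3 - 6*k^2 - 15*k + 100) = k^2 - k - 20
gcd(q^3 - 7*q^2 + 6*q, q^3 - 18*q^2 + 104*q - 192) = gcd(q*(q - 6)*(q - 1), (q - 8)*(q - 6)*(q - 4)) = q - 6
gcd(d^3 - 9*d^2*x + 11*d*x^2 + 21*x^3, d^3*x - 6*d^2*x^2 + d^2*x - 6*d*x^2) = 1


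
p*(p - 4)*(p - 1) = p^3 - 5*p^2 + 4*p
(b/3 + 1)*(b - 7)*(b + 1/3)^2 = b^4/3 - 10*b^3/9 - 212*b^2/27 - 130*b/27 - 7/9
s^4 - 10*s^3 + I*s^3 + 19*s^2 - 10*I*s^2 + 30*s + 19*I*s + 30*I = (s - 6)*(s - 5)*(s + 1)*(s + I)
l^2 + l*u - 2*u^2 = (l - u)*(l + 2*u)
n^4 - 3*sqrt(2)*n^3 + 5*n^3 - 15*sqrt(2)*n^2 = n^2*(n + 5)*(n - 3*sqrt(2))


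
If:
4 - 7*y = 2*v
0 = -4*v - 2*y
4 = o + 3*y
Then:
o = 2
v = -1/3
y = 2/3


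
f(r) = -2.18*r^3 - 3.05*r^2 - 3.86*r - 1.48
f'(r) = -6.54*r^2 - 6.1*r - 3.86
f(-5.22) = 245.64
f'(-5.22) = -150.22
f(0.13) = -2.04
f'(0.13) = -4.76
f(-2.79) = 32.89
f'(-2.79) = -37.75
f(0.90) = -9.01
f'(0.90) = -14.65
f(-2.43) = 21.17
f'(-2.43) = -27.66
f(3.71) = -169.10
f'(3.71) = -116.51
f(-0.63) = 0.29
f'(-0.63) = -2.61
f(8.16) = -1420.54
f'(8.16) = -489.11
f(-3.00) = 41.51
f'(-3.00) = -44.42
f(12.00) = -4254.04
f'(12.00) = -1018.82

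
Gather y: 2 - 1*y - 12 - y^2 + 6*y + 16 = -y^2 + 5*y + 6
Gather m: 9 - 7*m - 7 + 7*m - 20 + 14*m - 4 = 14*m - 22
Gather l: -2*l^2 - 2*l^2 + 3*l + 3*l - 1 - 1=-4*l^2 + 6*l - 2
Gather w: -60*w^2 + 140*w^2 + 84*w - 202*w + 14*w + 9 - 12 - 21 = 80*w^2 - 104*w - 24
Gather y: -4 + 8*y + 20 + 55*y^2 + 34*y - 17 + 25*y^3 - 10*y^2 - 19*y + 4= 25*y^3 + 45*y^2 + 23*y + 3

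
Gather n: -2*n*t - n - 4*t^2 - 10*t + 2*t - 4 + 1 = n*(-2*t - 1) - 4*t^2 - 8*t - 3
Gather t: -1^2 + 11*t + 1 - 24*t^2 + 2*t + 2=-24*t^2 + 13*t + 2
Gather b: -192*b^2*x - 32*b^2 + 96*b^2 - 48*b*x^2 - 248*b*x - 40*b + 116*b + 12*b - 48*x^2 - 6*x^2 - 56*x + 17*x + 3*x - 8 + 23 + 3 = b^2*(64 - 192*x) + b*(-48*x^2 - 248*x + 88) - 54*x^2 - 36*x + 18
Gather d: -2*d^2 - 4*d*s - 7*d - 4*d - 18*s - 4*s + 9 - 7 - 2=-2*d^2 + d*(-4*s - 11) - 22*s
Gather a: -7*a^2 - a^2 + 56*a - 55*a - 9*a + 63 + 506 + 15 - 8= -8*a^2 - 8*a + 576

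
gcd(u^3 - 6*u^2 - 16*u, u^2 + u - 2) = u + 2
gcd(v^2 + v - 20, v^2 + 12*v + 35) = v + 5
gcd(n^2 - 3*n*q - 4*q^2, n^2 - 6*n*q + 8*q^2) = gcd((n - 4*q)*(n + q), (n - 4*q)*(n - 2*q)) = -n + 4*q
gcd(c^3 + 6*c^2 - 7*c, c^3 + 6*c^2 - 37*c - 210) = c + 7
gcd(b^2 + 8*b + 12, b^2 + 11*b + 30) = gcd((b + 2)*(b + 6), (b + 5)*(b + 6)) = b + 6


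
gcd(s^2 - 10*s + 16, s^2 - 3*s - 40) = s - 8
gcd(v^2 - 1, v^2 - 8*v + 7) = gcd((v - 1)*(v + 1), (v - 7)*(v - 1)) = v - 1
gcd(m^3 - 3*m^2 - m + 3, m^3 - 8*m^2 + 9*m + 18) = m^2 - 2*m - 3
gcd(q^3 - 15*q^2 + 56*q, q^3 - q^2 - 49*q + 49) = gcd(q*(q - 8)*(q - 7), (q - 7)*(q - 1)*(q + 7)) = q - 7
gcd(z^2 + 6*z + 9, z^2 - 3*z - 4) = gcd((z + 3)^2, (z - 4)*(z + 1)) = 1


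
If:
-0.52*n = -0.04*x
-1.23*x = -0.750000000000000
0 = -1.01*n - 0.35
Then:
No Solution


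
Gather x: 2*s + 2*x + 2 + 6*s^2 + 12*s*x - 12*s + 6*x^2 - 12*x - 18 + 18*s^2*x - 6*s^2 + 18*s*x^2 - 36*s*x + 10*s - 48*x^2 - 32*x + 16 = x^2*(18*s - 42) + x*(18*s^2 - 24*s - 42)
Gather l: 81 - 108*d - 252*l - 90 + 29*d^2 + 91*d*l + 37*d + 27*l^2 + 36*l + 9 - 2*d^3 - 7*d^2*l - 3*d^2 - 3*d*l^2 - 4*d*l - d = -2*d^3 + 26*d^2 - 72*d + l^2*(27 - 3*d) + l*(-7*d^2 + 87*d - 216)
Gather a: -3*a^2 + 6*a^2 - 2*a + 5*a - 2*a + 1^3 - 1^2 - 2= 3*a^2 + a - 2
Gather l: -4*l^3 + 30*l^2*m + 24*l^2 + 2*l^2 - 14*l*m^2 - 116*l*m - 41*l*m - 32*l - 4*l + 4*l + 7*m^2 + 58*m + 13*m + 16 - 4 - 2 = -4*l^3 + l^2*(30*m + 26) + l*(-14*m^2 - 157*m - 32) + 7*m^2 + 71*m + 10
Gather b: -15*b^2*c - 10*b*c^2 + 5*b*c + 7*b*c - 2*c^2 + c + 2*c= -15*b^2*c + b*(-10*c^2 + 12*c) - 2*c^2 + 3*c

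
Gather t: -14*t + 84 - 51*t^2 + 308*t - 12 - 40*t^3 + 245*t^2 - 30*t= -40*t^3 + 194*t^2 + 264*t + 72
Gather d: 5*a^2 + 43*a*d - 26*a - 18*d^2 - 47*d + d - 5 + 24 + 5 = 5*a^2 - 26*a - 18*d^2 + d*(43*a - 46) + 24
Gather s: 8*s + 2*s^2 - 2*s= 2*s^2 + 6*s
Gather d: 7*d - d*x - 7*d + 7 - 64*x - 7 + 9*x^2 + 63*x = -d*x + 9*x^2 - x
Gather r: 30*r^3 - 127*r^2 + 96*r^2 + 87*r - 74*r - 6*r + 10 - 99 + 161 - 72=30*r^3 - 31*r^2 + 7*r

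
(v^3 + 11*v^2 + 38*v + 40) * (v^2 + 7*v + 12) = v^5 + 18*v^4 + 127*v^3 + 438*v^2 + 736*v + 480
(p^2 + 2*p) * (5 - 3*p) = -3*p^3 - p^2 + 10*p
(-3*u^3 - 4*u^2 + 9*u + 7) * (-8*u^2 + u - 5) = 24*u^5 + 29*u^4 - 61*u^3 - 27*u^2 - 38*u - 35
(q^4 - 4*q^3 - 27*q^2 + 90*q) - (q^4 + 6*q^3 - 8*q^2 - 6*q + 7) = -10*q^3 - 19*q^2 + 96*q - 7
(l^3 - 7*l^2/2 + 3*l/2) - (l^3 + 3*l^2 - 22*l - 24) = -13*l^2/2 + 47*l/2 + 24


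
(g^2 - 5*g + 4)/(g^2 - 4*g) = (g - 1)/g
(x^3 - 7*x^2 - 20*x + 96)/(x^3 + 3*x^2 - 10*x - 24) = (x - 8)/(x + 2)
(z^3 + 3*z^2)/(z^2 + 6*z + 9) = z^2/(z + 3)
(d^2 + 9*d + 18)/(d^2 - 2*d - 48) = (d + 3)/(d - 8)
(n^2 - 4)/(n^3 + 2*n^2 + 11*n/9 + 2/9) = 9*(n^2 - 4)/(9*n^3 + 18*n^2 + 11*n + 2)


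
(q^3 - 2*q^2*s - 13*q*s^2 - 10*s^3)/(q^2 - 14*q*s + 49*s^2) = (q^3 - 2*q^2*s - 13*q*s^2 - 10*s^3)/(q^2 - 14*q*s + 49*s^2)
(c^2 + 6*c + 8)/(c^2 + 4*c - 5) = (c^2 + 6*c + 8)/(c^2 + 4*c - 5)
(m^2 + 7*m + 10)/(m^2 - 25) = (m + 2)/(m - 5)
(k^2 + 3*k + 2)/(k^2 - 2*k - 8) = (k + 1)/(k - 4)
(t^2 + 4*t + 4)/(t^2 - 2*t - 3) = (t^2 + 4*t + 4)/(t^2 - 2*t - 3)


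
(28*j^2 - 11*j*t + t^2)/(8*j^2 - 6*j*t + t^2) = (-7*j + t)/(-2*j + t)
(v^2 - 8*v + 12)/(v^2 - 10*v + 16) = (v - 6)/(v - 8)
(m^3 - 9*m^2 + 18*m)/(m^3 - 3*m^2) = (m - 6)/m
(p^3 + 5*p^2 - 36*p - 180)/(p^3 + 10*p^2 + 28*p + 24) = (p^2 - p - 30)/(p^2 + 4*p + 4)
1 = 1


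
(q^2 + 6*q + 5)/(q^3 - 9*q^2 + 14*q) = (q^2 + 6*q + 5)/(q*(q^2 - 9*q + 14))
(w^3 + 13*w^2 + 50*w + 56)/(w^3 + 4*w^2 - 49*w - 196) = (w + 2)/(w - 7)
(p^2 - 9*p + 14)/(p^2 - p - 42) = (p - 2)/(p + 6)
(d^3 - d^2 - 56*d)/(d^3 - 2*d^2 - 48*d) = (d + 7)/(d + 6)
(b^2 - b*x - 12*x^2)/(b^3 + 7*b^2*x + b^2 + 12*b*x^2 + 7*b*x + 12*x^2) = (b - 4*x)/(b^2 + 4*b*x + b + 4*x)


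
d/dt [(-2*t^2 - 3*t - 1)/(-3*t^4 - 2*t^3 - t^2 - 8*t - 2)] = (-12*t^5 - 31*t^4 - 24*t^3 + 7*t^2 + 6*t - 2)/(9*t^8 + 12*t^7 + 10*t^6 + 52*t^5 + 45*t^4 + 24*t^3 + 68*t^2 + 32*t + 4)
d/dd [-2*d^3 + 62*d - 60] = 62 - 6*d^2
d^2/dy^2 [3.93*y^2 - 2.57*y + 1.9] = 7.86000000000000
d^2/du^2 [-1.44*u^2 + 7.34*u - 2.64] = -2.88000000000000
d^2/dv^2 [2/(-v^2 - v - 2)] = 4*(v^2 + v - (2*v + 1)^2 + 2)/(v^2 + v + 2)^3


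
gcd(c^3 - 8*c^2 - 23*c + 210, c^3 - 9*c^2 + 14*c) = c - 7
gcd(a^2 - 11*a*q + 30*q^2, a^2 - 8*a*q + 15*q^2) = -a + 5*q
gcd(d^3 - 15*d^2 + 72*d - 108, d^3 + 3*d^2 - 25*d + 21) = d - 3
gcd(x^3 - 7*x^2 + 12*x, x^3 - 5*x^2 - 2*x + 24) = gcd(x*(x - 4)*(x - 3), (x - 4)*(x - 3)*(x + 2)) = x^2 - 7*x + 12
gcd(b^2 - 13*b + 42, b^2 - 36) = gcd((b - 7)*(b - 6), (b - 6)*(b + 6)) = b - 6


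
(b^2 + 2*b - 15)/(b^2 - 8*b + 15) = (b + 5)/(b - 5)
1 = 1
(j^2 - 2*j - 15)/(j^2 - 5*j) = (j + 3)/j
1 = 1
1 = 1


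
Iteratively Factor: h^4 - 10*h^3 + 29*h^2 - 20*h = (h - 5)*(h^3 - 5*h^2 + 4*h) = (h - 5)*(h - 4)*(h^2 - h) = h*(h - 5)*(h - 4)*(h - 1)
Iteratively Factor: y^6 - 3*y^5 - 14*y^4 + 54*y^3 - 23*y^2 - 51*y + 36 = (y + 4)*(y^5 - 7*y^4 + 14*y^3 - 2*y^2 - 15*y + 9) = (y - 1)*(y + 4)*(y^4 - 6*y^3 + 8*y^2 + 6*y - 9) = (y - 1)^2*(y + 4)*(y^3 - 5*y^2 + 3*y + 9) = (y - 1)^2*(y + 1)*(y + 4)*(y^2 - 6*y + 9) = (y - 3)*(y - 1)^2*(y + 1)*(y + 4)*(y - 3)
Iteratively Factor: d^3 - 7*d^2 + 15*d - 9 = (d - 1)*(d^2 - 6*d + 9) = (d - 3)*(d - 1)*(d - 3)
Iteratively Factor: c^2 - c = (c)*(c - 1)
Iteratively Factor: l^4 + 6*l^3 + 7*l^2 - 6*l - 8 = (l + 2)*(l^3 + 4*l^2 - l - 4) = (l - 1)*(l + 2)*(l^2 + 5*l + 4) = (l - 1)*(l + 2)*(l + 4)*(l + 1)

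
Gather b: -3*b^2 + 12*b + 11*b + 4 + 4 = -3*b^2 + 23*b + 8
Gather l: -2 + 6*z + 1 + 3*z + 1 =9*z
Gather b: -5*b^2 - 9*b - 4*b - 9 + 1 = -5*b^2 - 13*b - 8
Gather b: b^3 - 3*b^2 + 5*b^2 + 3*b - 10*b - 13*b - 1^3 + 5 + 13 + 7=b^3 + 2*b^2 - 20*b + 24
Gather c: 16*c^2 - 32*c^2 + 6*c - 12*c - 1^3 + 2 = -16*c^2 - 6*c + 1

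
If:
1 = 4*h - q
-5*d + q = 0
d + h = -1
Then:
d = -5/9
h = -4/9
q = -25/9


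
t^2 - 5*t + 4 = (t - 4)*(t - 1)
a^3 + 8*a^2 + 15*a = a*(a + 3)*(a + 5)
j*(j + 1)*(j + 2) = j^3 + 3*j^2 + 2*j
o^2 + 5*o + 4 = (o + 1)*(o + 4)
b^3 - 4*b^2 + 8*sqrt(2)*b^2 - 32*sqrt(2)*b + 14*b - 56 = (b - 4)*(b + sqrt(2))*(b + 7*sqrt(2))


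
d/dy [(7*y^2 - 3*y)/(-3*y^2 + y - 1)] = (-2*y^2 - 14*y + 3)/(9*y^4 - 6*y^3 + 7*y^2 - 2*y + 1)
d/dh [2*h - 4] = 2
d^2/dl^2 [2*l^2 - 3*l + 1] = 4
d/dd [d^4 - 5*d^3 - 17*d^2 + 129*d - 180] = 4*d^3 - 15*d^2 - 34*d + 129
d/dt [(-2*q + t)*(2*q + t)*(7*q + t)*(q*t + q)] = q*(-28*q^3 - 8*q^2*t - 4*q^2 + 21*q*t^2 + 14*q*t + 4*t^3 + 3*t^2)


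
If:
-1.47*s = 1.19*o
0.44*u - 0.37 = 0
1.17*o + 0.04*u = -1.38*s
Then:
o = -0.64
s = 0.52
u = 0.84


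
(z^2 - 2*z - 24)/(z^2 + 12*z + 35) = (z^2 - 2*z - 24)/(z^2 + 12*z + 35)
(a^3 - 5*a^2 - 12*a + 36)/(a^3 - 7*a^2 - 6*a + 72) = (a - 2)/(a - 4)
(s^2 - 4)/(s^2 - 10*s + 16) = (s + 2)/(s - 8)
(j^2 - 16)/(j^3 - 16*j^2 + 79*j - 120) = (j^2 - 16)/(j^3 - 16*j^2 + 79*j - 120)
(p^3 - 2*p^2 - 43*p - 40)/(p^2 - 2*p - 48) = (p^2 + 6*p + 5)/(p + 6)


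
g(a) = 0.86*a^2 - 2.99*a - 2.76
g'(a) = 1.72*a - 2.99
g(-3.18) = 15.44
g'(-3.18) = -8.46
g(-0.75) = -0.03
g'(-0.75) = -4.28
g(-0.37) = -1.54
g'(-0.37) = -3.63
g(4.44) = 0.92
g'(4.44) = 4.65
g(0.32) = -3.63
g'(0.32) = -2.44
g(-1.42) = 3.22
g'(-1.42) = -5.43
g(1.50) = -5.31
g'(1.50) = -0.41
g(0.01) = -2.79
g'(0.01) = -2.97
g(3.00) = -3.99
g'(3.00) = 2.17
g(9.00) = 39.99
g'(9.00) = 12.49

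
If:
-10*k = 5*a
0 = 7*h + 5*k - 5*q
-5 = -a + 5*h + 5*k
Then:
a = 25*q/12 + 35/12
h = 35*q/24 + 25/24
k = -25*q/24 - 35/24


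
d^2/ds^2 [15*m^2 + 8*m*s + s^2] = 2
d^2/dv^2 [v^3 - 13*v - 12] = 6*v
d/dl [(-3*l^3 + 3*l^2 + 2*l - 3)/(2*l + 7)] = (-12*l^3 - 57*l^2 + 42*l + 20)/(4*l^2 + 28*l + 49)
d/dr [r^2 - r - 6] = 2*r - 1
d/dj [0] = 0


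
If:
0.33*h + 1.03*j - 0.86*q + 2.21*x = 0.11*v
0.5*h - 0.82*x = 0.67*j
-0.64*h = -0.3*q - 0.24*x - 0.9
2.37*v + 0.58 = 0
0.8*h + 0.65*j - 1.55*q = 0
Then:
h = 2.16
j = 2.37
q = 2.11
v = -0.24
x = -0.62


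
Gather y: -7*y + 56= 56 - 7*y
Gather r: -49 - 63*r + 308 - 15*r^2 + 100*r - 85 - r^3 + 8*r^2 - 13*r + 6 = -r^3 - 7*r^2 + 24*r + 180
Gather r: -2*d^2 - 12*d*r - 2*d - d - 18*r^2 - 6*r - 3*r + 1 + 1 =-2*d^2 - 3*d - 18*r^2 + r*(-12*d - 9) + 2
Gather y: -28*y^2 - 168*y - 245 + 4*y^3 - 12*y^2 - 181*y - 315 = 4*y^3 - 40*y^2 - 349*y - 560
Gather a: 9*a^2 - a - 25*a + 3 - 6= 9*a^2 - 26*a - 3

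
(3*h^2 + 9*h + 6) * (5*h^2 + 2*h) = 15*h^4 + 51*h^3 + 48*h^2 + 12*h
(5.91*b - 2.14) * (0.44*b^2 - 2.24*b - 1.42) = 2.6004*b^3 - 14.18*b^2 - 3.5986*b + 3.0388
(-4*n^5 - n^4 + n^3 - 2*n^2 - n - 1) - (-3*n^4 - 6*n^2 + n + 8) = -4*n^5 + 2*n^4 + n^3 + 4*n^2 - 2*n - 9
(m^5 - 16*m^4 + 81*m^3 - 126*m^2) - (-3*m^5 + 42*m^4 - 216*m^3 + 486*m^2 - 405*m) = 4*m^5 - 58*m^4 + 297*m^3 - 612*m^2 + 405*m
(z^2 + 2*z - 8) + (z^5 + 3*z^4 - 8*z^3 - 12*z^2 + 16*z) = z^5 + 3*z^4 - 8*z^3 - 11*z^2 + 18*z - 8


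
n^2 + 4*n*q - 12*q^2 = (n - 2*q)*(n + 6*q)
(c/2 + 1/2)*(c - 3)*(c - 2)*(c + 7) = c^4/2 + 3*c^3/2 - 27*c^2/2 + 13*c/2 + 21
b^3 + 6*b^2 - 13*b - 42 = (b - 3)*(b + 2)*(b + 7)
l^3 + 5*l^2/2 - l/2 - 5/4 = (l + 5/2)*(l - sqrt(2)/2)*(l + sqrt(2)/2)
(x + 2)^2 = x^2 + 4*x + 4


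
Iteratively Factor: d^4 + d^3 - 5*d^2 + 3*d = (d)*(d^3 + d^2 - 5*d + 3) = d*(d - 1)*(d^2 + 2*d - 3) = d*(d - 1)^2*(d + 3)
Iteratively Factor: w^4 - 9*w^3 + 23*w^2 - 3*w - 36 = (w + 1)*(w^3 - 10*w^2 + 33*w - 36) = (w - 3)*(w + 1)*(w^2 - 7*w + 12) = (w - 3)^2*(w + 1)*(w - 4)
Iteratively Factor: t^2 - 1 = (t + 1)*(t - 1)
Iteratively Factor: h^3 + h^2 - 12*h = (h - 3)*(h^2 + 4*h) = (h - 3)*(h + 4)*(h)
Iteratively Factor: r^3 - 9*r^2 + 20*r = (r - 4)*(r^2 - 5*r) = (r - 5)*(r - 4)*(r)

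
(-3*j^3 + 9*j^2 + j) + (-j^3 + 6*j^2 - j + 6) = -4*j^3 + 15*j^2 + 6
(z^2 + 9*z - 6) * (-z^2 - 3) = -z^4 - 9*z^3 + 3*z^2 - 27*z + 18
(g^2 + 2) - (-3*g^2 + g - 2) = 4*g^2 - g + 4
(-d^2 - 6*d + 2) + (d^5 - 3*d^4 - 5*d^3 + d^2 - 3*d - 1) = d^5 - 3*d^4 - 5*d^3 - 9*d + 1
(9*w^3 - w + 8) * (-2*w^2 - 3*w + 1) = -18*w^5 - 27*w^4 + 11*w^3 - 13*w^2 - 25*w + 8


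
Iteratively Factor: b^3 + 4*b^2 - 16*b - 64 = (b + 4)*(b^2 - 16) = (b + 4)^2*(b - 4)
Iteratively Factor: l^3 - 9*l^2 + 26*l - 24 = (l - 2)*(l^2 - 7*l + 12) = (l - 3)*(l - 2)*(l - 4)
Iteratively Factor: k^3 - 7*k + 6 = (k + 3)*(k^2 - 3*k + 2) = (k - 1)*(k + 3)*(k - 2)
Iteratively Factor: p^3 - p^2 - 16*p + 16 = (p + 4)*(p^2 - 5*p + 4) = (p - 1)*(p + 4)*(p - 4)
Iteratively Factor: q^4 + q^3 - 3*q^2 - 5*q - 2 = (q + 1)*(q^3 - 3*q - 2) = (q - 2)*(q + 1)*(q^2 + 2*q + 1) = (q - 2)*(q + 1)^2*(q + 1)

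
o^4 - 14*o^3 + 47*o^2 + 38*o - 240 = (o - 8)*(o - 5)*(o - 3)*(o + 2)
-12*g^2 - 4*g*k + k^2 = (-6*g + k)*(2*g + k)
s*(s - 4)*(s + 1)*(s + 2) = s^4 - s^3 - 10*s^2 - 8*s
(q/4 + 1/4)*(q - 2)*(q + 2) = q^3/4 + q^2/4 - q - 1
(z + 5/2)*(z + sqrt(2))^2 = z^3 + 5*z^2/2 + 2*sqrt(2)*z^2 + 2*z + 5*sqrt(2)*z + 5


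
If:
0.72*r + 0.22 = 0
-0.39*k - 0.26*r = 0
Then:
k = 0.20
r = -0.31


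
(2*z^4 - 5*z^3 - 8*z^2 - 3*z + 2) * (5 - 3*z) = -6*z^5 + 25*z^4 - z^3 - 31*z^2 - 21*z + 10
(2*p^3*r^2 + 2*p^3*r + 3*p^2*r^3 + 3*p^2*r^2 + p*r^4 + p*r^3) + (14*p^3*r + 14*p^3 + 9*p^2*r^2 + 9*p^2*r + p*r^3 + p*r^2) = 2*p^3*r^2 + 16*p^3*r + 14*p^3 + 3*p^2*r^3 + 12*p^2*r^2 + 9*p^2*r + p*r^4 + 2*p*r^3 + p*r^2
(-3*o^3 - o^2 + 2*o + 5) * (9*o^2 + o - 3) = -27*o^5 - 12*o^4 + 26*o^3 + 50*o^2 - o - 15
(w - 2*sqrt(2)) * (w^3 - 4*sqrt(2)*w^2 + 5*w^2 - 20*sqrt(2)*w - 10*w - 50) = w^4 - 6*sqrt(2)*w^3 + 5*w^3 - 30*sqrt(2)*w^2 + 6*w^2 + 20*sqrt(2)*w + 30*w + 100*sqrt(2)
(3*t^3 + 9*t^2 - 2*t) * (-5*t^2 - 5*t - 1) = -15*t^5 - 60*t^4 - 38*t^3 + t^2 + 2*t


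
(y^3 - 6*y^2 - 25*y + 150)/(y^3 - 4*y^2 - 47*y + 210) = (y + 5)/(y + 7)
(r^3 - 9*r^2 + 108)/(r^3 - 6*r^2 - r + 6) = (r^2 - 3*r - 18)/(r^2 - 1)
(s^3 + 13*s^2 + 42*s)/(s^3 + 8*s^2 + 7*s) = (s + 6)/(s + 1)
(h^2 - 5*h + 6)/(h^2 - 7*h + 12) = (h - 2)/(h - 4)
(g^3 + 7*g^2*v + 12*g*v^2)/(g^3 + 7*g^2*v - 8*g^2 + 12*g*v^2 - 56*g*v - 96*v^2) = g/(g - 8)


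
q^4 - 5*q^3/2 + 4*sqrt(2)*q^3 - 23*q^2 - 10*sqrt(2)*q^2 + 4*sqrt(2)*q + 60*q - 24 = (q - 2)*(q - 1/2)*(q - 2*sqrt(2))*(q + 6*sqrt(2))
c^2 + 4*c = c*(c + 4)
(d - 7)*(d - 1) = d^2 - 8*d + 7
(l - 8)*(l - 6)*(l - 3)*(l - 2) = l^4 - 19*l^3 + 124*l^2 - 324*l + 288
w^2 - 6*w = w*(w - 6)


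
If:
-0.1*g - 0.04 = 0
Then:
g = -0.40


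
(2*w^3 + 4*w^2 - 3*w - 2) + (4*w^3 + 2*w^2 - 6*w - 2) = 6*w^3 + 6*w^2 - 9*w - 4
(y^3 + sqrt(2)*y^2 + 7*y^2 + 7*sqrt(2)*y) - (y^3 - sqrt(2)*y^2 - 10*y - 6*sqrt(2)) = 2*sqrt(2)*y^2 + 7*y^2 + 7*sqrt(2)*y + 10*y + 6*sqrt(2)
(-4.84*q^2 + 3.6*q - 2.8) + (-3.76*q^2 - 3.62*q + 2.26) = -8.6*q^2 - 0.02*q - 0.54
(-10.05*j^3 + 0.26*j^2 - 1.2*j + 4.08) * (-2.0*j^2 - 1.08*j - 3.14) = 20.1*j^5 + 10.334*j^4 + 33.6762*j^3 - 7.6804*j^2 - 0.638400000000001*j - 12.8112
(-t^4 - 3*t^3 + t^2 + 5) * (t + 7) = -t^5 - 10*t^4 - 20*t^3 + 7*t^2 + 5*t + 35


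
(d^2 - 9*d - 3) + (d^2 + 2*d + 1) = 2*d^2 - 7*d - 2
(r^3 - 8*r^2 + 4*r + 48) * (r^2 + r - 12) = r^5 - 7*r^4 - 16*r^3 + 148*r^2 - 576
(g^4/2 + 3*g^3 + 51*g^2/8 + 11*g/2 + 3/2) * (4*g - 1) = 2*g^5 + 23*g^4/2 + 45*g^3/2 + 125*g^2/8 + g/2 - 3/2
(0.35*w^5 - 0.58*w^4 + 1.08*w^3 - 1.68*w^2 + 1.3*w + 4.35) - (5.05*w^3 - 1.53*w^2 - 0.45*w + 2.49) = 0.35*w^5 - 0.58*w^4 - 3.97*w^3 - 0.15*w^2 + 1.75*w + 1.86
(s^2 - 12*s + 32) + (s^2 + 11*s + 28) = 2*s^2 - s + 60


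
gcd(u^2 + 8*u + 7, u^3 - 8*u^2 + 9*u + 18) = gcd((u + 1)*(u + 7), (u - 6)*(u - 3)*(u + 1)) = u + 1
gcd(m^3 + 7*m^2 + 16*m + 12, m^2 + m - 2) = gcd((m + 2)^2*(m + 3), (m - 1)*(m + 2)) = m + 2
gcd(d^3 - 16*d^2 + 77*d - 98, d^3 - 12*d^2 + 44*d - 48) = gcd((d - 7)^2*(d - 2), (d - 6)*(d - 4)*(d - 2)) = d - 2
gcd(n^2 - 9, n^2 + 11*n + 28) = 1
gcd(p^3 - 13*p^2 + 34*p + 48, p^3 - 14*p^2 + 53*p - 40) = p - 8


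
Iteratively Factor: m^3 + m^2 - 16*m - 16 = (m + 1)*(m^2 - 16) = (m + 1)*(m + 4)*(m - 4)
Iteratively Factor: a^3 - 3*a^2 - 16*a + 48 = (a - 3)*(a^2 - 16) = (a - 4)*(a - 3)*(a + 4)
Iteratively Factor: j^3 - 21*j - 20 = (j + 4)*(j^2 - 4*j - 5) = (j + 1)*(j + 4)*(j - 5)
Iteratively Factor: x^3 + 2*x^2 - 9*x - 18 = (x + 2)*(x^2 - 9) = (x - 3)*(x + 2)*(x + 3)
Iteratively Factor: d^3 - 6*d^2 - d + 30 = (d - 3)*(d^2 - 3*d - 10) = (d - 3)*(d + 2)*(d - 5)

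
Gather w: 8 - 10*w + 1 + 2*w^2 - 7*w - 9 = 2*w^2 - 17*w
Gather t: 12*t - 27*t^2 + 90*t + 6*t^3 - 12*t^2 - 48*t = 6*t^3 - 39*t^2 + 54*t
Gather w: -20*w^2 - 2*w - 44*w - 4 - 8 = -20*w^2 - 46*w - 12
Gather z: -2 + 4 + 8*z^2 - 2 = 8*z^2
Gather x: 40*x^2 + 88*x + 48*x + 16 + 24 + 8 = 40*x^2 + 136*x + 48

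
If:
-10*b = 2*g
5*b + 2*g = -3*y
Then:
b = 3*y/5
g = -3*y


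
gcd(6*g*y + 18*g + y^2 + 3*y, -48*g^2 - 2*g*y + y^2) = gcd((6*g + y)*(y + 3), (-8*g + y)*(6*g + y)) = 6*g + y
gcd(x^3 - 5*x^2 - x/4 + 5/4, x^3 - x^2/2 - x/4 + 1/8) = x^2 - 1/4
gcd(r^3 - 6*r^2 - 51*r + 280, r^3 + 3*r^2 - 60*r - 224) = r^2 - r - 56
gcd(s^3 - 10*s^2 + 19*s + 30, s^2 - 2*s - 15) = s - 5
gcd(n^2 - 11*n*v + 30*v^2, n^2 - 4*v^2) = 1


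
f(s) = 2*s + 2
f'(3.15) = 2.00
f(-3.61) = -5.22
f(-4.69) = -7.38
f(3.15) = 8.30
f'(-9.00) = 2.00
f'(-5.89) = 2.00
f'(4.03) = 2.00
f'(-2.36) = 2.00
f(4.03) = 10.06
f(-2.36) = -2.72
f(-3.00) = -4.00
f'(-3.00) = 2.00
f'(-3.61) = 2.00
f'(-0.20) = 2.00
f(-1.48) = -0.96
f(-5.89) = -9.78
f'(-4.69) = 2.00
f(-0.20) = 1.60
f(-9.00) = -16.00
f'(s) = 2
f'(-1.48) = 2.00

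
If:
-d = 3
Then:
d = -3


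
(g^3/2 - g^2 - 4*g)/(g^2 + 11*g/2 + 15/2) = g*(g^2 - 2*g - 8)/(2*g^2 + 11*g + 15)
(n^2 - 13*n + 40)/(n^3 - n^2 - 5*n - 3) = (-n^2 + 13*n - 40)/(-n^3 + n^2 + 5*n + 3)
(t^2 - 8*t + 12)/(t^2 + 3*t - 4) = (t^2 - 8*t + 12)/(t^2 + 3*t - 4)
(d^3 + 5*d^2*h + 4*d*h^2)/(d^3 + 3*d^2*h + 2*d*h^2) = (d + 4*h)/(d + 2*h)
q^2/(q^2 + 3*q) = q/(q + 3)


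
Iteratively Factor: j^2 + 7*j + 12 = (j + 3)*(j + 4)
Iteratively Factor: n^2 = (n)*(n)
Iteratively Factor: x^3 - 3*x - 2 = (x - 2)*(x^2 + 2*x + 1) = (x - 2)*(x + 1)*(x + 1)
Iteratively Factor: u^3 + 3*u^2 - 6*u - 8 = (u - 2)*(u^2 + 5*u + 4) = (u - 2)*(u + 4)*(u + 1)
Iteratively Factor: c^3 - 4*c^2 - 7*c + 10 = (c + 2)*(c^2 - 6*c + 5) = (c - 1)*(c + 2)*(c - 5)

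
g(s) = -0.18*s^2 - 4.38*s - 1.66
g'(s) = -0.36*s - 4.38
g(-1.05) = 2.74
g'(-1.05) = -4.00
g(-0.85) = 1.93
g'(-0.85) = -4.07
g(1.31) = -7.71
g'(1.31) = -4.85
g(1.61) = -9.18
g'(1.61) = -4.96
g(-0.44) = 0.23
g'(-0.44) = -4.22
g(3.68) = -20.22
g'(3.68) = -5.70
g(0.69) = -4.77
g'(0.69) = -4.63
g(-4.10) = 13.27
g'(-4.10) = -2.90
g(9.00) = -55.66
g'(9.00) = -7.62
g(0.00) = -1.66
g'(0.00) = -4.38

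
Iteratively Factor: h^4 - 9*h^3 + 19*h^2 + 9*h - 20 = (h - 4)*(h^3 - 5*h^2 - h + 5) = (h - 4)*(h - 1)*(h^2 - 4*h - 5) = (h - 5)*(h - 4)*(h - 1)*(h + 1)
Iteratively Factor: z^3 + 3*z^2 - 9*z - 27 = (z - 3)*(z^2 + 6*z + 9) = (z - 3)*(z + 3)*(z + 3)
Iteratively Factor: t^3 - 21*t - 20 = (t + 4)*(t^2 - 4*t - 5) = (t - 5)*(t + 4)*(t + 1)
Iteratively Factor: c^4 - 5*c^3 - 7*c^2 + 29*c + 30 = (c + 2)*(c^3 - 7*c^2 + 7*c + 15) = (c + 1)*(c + 2)*(c^2 - 8*c + 15) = (c - 5)*(c + 1)*(c + 2)*(c - 3)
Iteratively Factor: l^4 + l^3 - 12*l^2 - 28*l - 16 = (l + 1)*(l^3 - 12*l - 16) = (l + 1)*(l + 2)*(l^2 - 2*l - 8) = (l + 1)*(l + 2)^2*(l - 4)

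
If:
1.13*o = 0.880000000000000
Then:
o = 0.78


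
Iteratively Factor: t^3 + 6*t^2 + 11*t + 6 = (t + 1)*(t^2 + 5*t + 6) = (t + 1)*(t + 2)*(t + 3)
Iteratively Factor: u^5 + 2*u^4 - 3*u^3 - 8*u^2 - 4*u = (u + 1)*(u^4 + u^3 - 4*u^2 - 4*u) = (u + 1)*(u + 2)*(u^3 - u^2 - 2*u) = (u - 2)*(u + 1)*(u + 2)*(u^2 + u) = u*(u - 2)*(u + 1)*(u + 2)*(u + 1)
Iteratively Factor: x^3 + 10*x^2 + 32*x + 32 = (x + 2)*(x^2 + 8*x + 16) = (x + 2)*(x + 4)*(x + 4)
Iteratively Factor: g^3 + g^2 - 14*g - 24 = (g + 3)*(g^2 - 2*g - 8) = (g - 4)*(g + 3)*(g + 2)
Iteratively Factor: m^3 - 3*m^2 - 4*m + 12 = (m - 2)*(m^2 - m - 6) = (m - 2)*(m + 2)*(m - 3)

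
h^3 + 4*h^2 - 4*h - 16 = (h - 2)*(h + 2)*(h + 4)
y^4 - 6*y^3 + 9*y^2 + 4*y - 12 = (y - 3)*(y - 2)^2*(y + 1)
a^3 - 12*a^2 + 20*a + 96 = (a - 8)*(a - 6)*(a + 2)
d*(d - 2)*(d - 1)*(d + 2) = d^4 - d^3 - 4*d^2 + 4*d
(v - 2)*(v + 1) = v^2 - v - 2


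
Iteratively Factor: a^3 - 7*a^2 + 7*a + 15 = (a - 3)*(a^2 - 4*a - 5) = (a - 3)*(a + 1)*(a - 5)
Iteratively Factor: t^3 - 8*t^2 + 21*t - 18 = (t - 3)*(t^2 - 5*t + 6) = (t - 3)^2*(t - 2)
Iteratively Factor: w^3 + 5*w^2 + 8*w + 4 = (w + 2)*(w^2 + 3*w + 2) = (w + 1)*(w + 2)*(w + 2)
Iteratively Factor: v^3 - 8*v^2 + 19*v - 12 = (v - 3)*(v^2 - 5*v + 4) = (v - 3)*(v - 1)*(v - 4)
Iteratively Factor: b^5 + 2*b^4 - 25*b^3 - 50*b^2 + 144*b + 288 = (b + 3)*(b^4 - b^3 - 22*b^2 + 16*b + 96) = (b - 4)*(b + 3)*(b^3 + 3*b^2 - 10*b - 24) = (b - 4)*(b - 3)*(b + 3)*(b^2 + 6*b + 8) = (b - 4)*(b - 3)*(b + 3)*(b + 4)*(b + 2)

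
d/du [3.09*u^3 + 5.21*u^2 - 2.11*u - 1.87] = 9.27*u^2 + 10.42*u - 2.11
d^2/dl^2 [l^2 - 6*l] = 2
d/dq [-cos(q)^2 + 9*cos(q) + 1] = (2*cos(q) - 9)*sin(q)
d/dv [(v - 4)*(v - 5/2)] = 2*v - 13/2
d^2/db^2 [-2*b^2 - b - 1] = -4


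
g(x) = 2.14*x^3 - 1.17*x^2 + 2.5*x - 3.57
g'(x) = 6.42*x^2 - 2.34*x + 2.5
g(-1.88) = -26.62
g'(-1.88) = 29.59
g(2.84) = 43.11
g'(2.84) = 47.64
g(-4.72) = -266.47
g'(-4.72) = 156.57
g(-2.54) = -52.54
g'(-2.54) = 49.86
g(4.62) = 194.03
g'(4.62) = 128.72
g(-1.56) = -18.44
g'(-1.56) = 21.77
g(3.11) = 57.26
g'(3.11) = 57.32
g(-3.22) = -95.20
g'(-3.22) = 76.60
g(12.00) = 3555.87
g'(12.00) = 898.90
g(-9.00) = -1680.90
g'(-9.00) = 543.58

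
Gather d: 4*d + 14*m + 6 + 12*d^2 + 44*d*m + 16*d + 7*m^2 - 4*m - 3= 12*d^2 + d*(44*m + 20) + 7*m^2 + 10*m + 3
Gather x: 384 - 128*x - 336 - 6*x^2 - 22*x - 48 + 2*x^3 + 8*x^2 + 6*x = 2*x^3 + 2*x^2 - 144*x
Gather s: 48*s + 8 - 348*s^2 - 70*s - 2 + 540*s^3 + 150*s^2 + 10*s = 540*s^3 - 198*s^2 - 12*s + 6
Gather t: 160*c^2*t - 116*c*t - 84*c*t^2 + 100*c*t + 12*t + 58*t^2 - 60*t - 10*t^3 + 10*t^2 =-10*t^3 + t^2*(68 - 84*c) + t*(160*c^2 - 16*c - 48)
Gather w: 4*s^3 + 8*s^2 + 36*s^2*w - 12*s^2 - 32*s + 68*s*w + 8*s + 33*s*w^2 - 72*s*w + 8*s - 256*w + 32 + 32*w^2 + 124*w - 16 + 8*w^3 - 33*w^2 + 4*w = 4*s^3 - 4*s^2 - 16*s + 8*w^3 + w^2*(33*s - 1) + w*(36*s^2 - 4*s - 128) + 16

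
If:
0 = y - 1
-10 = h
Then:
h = -10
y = 1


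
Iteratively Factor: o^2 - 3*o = (o - 3)*(o)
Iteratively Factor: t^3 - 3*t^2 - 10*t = (t + 2)*(t^2 - 5*t) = t*(t + 2)*(t - 5)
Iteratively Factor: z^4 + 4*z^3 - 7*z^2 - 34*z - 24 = (z + 4)*(z^3 - 7*z - 6) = (z + 2)*(z + 4)*(z^2 - 2*z - 3) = (z - 3)*(z + 2)*(z + 4)*(z + 1)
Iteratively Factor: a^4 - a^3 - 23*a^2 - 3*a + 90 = (a + 3)*(a^3 - 4*a^2 - 11*a + 30) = (a - 2)*(a + 3)*(a^2 - 2*a - 15) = (a - 5)*(a - 2)*(a + 3)*(a + 3)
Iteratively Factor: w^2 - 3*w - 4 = (w + 1)*(w - 4)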